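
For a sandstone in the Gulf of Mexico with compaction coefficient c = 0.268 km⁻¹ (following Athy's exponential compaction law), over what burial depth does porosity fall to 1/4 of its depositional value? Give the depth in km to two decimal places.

φ/φ₀ = 1/4 ⇒ exp(−c·d) = 1/4 ⇒ d = ln(4) / c
d = 1.3863 / 0.268 = 5.173 km

5.17 km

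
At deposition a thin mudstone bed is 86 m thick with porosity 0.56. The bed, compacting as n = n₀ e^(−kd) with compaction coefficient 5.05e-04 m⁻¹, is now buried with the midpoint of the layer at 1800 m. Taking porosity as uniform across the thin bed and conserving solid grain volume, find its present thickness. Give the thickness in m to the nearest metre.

Working in km (1 km = 1000 m; k in km⁻¹ = k in m⁻¹ × 1000):
Porosity at 1.8 km: n = 0.56·exp(−0.505×1.8) = 0.2256
Solid-volume conservation: h(1−n) = h₀(1−n₀) ⇒ h = h₀·(1−n₀)/(1−n)
h = 0.086 × (1 − 0.56)/(1 − 0.2256) = 0.086 × 0.5682 = 0.0489 km

49 m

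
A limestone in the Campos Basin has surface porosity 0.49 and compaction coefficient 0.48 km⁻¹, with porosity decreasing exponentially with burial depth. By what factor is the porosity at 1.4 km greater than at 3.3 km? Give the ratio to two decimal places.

phi(d₁)/phi(d₂) = e^(−c·d₁)/e^(−c·d₂) = e^{c(d₂−d₁)}
= exp(0.48 × 1.9) = exp(0.912) = 2.4893

2.49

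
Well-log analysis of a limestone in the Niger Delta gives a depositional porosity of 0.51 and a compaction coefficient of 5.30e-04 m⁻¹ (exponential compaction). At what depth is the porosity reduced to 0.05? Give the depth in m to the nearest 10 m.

4380 m

Working in km (1 km = 1000 m; k in km⁻¹ = k in m⁻¹ × 1000):
Invert Athy's law: d = ln(phi₀/phi) / k
d = ln(0.51/0.05) / 0.53 = ln(10.2) / 0.53 = 2.3224 / 0.53 = 4.382 km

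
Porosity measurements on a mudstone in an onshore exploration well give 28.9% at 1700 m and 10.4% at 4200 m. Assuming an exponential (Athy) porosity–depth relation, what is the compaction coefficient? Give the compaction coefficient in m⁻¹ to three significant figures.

Working in km (1 km = 1000 m; β in km⁻¹ = β in m⁻¹ × 1000):
Athy: n(d) = n₀ e^(−βd) ⇒ n₁/n₂ = e^{β(d₂−d₁)} ⇒ β = ln(n₁/n₂)/(d₂−d₁)
β = ln(0.289/0.104) / (4.2 − 1.7) = ln(2.779) / 2.5 = 1.0220 / 2.5 = 0.4088 km⁻¹

0.000409 m⁻¹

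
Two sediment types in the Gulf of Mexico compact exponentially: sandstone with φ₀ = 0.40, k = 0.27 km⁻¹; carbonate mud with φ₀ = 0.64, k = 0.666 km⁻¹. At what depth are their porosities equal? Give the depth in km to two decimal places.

1.19 km

Set φ₀ₐ e^(−kₐz) = φ₀ᵦ e^(−kᵦz) ⇒ ln(φ₀ₐ/φ₀ᵦ) = (kₐ − kᵦ)·z
z = ln(0.4/0.64) / (0.27 − 0.666) = -0.4700 / -0.396 = 1.187 km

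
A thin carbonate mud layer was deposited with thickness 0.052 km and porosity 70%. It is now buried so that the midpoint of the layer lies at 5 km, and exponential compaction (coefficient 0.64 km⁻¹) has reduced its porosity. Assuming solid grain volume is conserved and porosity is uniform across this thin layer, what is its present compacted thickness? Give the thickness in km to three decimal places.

Porosity at 5 km: phi = 0.7·exp(−0.64×5) = 0.0285
Solid-volume conservation: h(1−phi) = h₀(1−phi₀) ⇒ h = h₀·(1−phi₀)/(1−phi)
h = 0.052 × (1 − 0.7)/(1 − 0.0285) = 0.052 × 0.3088 = 0.0161 km

0.016 km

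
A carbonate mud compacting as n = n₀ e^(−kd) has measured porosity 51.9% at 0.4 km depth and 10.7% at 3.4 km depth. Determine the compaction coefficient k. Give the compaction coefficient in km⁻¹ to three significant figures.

Athy: n(d) = n₀ e^(−kd) ⇒ n₁/n₂ = e^{k(d₂−d₁)} ⇒ k = ln(n₁/n₂)/(d₂−d₁)
k = ln(0.519/0.107) / (3.4 − 0.4) = ln(4.85) / 3 = 1.5791 / 3 = 0.5264 km⁻¹

0.526 km⁻¹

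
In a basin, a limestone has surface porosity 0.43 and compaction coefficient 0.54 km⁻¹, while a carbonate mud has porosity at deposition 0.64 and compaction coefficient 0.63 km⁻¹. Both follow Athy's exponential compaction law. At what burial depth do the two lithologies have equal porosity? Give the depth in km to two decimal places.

Set φ₀ₐ e^(−cₐZ) = φ₀ᵦ e^(−cᵦZ) ⇒ ln(φ₀ₐ/φ₀ᵦ) = (cₐ − cᵦ)·Z
Z = ln(0.43/0.64) / (0.54 − 0.63) = -0.3977 / -0.09 = 4.419 km

4.42 km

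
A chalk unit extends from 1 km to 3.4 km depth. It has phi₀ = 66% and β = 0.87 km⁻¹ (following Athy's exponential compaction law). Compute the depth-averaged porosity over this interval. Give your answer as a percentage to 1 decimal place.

11.6%

⟨phi⟩ = (1/(Z₂−Z₁)) ∫ phi₀ e^(−βZ) dZ = phi₀·(e^(−β·Z₁) − e^(−β·Z₂)) / (β·(Z₂−Z₁))
e^(−0.87×1) = 0.4190; e^(−0.87×3.4) = 0.0519
⟨phi⟩ = 0.66 × (0.4190 − 0.0519) / (0.87 × 2.4) = 0.66 × 0.1758 = 0.1160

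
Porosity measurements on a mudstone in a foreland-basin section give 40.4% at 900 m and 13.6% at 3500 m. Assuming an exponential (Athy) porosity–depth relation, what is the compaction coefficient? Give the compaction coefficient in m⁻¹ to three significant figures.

Working in km (1 km = 1000 m; β in km⁻¹ = β in m⁻¹ × 1000):
Athy: phi(Z) = phi₀ e^(−βZ) ⇒ phi₁/phi₂ = e^{β(Z₂−Z₁)} ⇒ β = ln(phi₁/phi₂)/(Z₂−Z₁)
β = ln(0.404/0.136) / (3.5 − 0.9) = ln(2.971) / 2.6 = 1.0888 / 2.6 = 0.4188 km⁻¹

0.000419 m⁻¹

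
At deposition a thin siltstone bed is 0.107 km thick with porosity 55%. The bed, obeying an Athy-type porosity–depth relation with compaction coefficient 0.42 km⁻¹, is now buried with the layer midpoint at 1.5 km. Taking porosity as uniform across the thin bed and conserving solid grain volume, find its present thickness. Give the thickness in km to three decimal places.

Porosity at 1.5 km: φ = 0.55·exp(−0.42×1.5) = 0.2929
Solid-volume conservation: h(1−φ) = h₀(1−φ₀) ⇒ h = h₀·(1−φ₀)/(1−φ)
h = 0.107 × (1 − 0.55)/(1 − 0.2929) = 0.107 × 0.6364 = 0.0681 km

0.068 km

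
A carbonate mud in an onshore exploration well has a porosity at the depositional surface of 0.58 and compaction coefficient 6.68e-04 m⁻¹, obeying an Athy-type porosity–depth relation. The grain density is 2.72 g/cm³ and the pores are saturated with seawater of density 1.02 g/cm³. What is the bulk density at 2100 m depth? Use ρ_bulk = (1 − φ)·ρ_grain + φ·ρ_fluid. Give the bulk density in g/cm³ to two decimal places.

2.48 g/cm³

Working in km (1 km = 1000 m; c in km⁻¹ = c in m⁻¹ × 1000):
Porosity at depth: φ = 0.58·exp(−0.668×2.1) = 0.58×0.2459 = 0.1426
Bulk density: ρ_b = (1−φ)ρ_g + φ·ρ_f = 0.8574×2.72 + 0.1426×1.02
       = 2.332 + 0.145 = 2.478 g/cm³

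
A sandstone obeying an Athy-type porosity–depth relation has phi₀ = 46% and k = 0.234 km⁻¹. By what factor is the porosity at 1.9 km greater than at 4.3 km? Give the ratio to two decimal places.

1.75

phi(d₁)/phi(d₂) = e^(−k·d₁)/e^(−k·d₂) = e^{k(d₂−d₁)}
= exp(0.234 × 2.4) = exp(0.5616) = 1.7535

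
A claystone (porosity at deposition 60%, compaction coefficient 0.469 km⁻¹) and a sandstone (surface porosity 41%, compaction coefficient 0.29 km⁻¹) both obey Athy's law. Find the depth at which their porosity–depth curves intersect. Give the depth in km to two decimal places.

Set φ₀ₐ e^(−βₐd) = φ₀ᵦ e^(−βᵦd) ⇒ ln(φ₀ₐ/φ₀ᵦ) = (βₐ − βᵦ)·d
d = ln(0.6/0.41) / (0.469 − 0.29) = 0.3808 / 0.179 = 2.127 km

2.13 km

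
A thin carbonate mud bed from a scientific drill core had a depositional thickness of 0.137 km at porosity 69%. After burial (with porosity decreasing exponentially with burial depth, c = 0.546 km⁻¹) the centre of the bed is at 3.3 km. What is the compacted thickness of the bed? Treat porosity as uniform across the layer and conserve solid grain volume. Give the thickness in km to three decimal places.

0.048 km

Porosity at 3.3 km: φ = 0.69·exp(−0.546×3.3) = 0.1139
Solid-volume conservation: h(1−φ) = h₀(1−φ₀) ⇒ h = h₀·(1−φ₀)/(1−φ)
h = 0.137 × (1 − 0.69)/(1 − 0.1139) = 0.137 × 0.3498 = 0.0479 km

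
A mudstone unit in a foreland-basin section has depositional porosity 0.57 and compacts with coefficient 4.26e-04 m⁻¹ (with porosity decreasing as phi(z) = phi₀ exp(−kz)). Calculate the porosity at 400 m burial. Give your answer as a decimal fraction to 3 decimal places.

0.481

Working in km (1 km = 1000 m; k in km⁻¹ = k in m⁻¹ × 1000):
phi = phi₀·exp(−k·z) = 0.57 × exp(−0.426 × 0.4) = 0.57 × exp(−0.1704)
  = 0.57 × 0.8433 = 0.4807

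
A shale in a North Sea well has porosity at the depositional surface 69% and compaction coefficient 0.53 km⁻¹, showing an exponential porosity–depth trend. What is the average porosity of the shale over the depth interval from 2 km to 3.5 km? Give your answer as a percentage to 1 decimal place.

16.5%

⟨n⟩ = (1/(d₂−d₁)) ∫ n₀ e^(−kd) dd = n₀·(e^(−k·d₁) − e^(−k·d₂)) / (k·(d₂−d₁))
e^(−0.53×2) = 0.3465; e^(−0.53×3.5) = 0.1565
⟨n⟩ = 0.69 × (0.3465 − 0.1565) / (0.53 × 1.5) = 0.69 × 0.2390 = 0.1649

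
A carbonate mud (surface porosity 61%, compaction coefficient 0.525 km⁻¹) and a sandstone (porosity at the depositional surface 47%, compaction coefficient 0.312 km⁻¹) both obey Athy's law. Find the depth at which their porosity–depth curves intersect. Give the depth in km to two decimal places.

Set n₀ₐ e^(−kₐd) = n₀ᵦ e^(−kᵦd) ⇒ ln(n₀ₐ/n₀ᵦ) = (kₐ − kᵦ)·d
d = ln(0.61/0.47) / (0.525 − 0.312) = 0.2607 / 0.213 = 1.224 km

1.22 km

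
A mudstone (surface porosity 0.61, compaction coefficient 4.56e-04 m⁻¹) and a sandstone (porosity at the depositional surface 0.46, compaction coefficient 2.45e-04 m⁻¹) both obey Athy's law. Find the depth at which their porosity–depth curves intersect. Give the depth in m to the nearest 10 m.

Working in km (1 km = 1000 m; c in km⁻¹ = c in m⁻¹ × 1000):
Set n₀ₐ e^(−cₐd) = n₀ᵦ e^(−cᵦd) ⇒ ln(n₀ₐ/n₀ᵦ) = (cₐ − cᵦ)·d
d = ln(0.61/0.46) / (0.456 − 0.245) = 0.2822 / 0.211 = 1.338 km

1340 m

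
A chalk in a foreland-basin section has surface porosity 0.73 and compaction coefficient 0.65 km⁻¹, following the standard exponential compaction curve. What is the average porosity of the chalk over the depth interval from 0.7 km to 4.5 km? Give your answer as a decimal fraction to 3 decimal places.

⟨φ⟩ = (1/(z₂−z₁)) ∫ φ₀ e^(−βz) dz = φ₀·(e^(−β·z₁) − e^(−β·z₂)) / (β·(z₂−z₁))
e^(−0.65×0.7) = 0.6344; e^(−0.65×4.5) = 0.0537
⟨φ⟩ = 0.73 × (0.6344 − 0.0537) / (0.65 × 3.8) = 0.73 × 0.2351 = 0.1716

0.172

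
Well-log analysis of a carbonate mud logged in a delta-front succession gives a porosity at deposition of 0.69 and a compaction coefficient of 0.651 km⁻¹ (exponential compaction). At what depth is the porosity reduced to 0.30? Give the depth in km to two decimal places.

1.28 km

Invert Athy's law: Z = ln(n₀/n) / β
Z = ln(0.69/0.3) / 0.651 = ln(2.3) / 0.651 = 0.8329 / 0.651 = 1.279 km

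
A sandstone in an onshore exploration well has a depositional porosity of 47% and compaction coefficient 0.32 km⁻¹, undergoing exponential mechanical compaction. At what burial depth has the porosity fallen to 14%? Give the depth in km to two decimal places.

3.78 km

Invert Athy's law: d = ln(n₀/n) / c
d = ln(0.47/0.14) / 0.32 = ln(3.357) / 0.32 = 1.2111 / 0.32 = 3.785 km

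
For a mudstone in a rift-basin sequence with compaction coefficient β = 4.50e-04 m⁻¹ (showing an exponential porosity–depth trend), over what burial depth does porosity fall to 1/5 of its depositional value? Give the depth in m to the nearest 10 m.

3580 m

Working in km (1 km = 1000 m; β in km⁻¹ = β in m⁻¹ × 1000):
φ/φ₀ = 1/5 ⇒ exp(−β·Z) = 1/5 ⇒ Z = ln(5) / β
Z = 1.6094 / 0.45 = 3.577 km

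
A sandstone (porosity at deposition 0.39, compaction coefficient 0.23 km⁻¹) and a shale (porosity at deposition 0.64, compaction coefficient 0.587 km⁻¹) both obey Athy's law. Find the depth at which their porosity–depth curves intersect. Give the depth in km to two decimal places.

1.39 km

Set phi₀ₐ e^(−βₐZ) = phi₀ᵦ e^(−βᵦZ) ⇒ ln(phi₀ₐ/phi₀ᵦ) = (βₐ − βᵦ)·Z
Z = ln(0.39/0.64) / (0.23 − 0.587) = -0.4953 / -0.357 = 1.387 km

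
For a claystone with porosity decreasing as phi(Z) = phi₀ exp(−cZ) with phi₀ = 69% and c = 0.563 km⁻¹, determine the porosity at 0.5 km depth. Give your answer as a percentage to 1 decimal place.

phi = phi₀·exp(−c·Z) = 0.69 × exp(−0.563 × 0.5) = 0.69 × exp(−0.2815)
  = 0.69 × 0.7547 = 0.5207

52.1%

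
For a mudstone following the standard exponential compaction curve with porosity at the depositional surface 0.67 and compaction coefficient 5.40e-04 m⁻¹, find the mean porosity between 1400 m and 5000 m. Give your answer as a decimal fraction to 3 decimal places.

Working in km (1 km = 1000 m; β in km⁻¹ = β in m⁻¹ × 1000):
⟨n⟩ = (1/(Z₂−Z₁)) ∫ n₀ e^(−βZ) dZ = n₀·(e^(−β·Z₁) − e^(−β·Z₂)) / (β·(Z₂−Z₁))
e^(−0.54×1.4) = 0.4695; e^(−0.54×5) = 0.0672
⟨n⟩ = 0.67 × (0.4695 − 0.0672) / (0.54 × 3.6) = 0.67 × 0.2070 = 0.1387

0.139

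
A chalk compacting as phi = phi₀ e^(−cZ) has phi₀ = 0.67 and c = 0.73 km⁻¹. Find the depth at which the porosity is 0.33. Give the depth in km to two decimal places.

0.97 km

Invert Athy's law: Z = ln(phi₀/phi) / c
Z = ln(0.67/0.33) / 0.73 = ln(2.03) / 0.73 = 0.7082 / 0.73 = 0.970 km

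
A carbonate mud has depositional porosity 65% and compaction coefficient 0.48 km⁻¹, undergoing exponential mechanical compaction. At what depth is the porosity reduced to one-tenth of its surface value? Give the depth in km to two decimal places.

4.80 km

phi/phi₀ = 1/10 ⇒ exp(−β·z) = 1/10 ⇒ z = ln(10) / β
z = 2.3026 / 0.48 = 4.797 km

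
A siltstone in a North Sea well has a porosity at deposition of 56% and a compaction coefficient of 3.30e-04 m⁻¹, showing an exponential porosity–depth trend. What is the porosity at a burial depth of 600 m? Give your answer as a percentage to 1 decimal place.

Working in km (1 km = 1000 m; β in km⁻¹ = β in m⁻¹ × 1000):
phi = phi₀·exp(−β·z) = 0.56 × exp(−0.33 × 0.6) = 0.56 × exp(−0.198)
  = 0.56 × 0.8204 = 0.4594

45.9%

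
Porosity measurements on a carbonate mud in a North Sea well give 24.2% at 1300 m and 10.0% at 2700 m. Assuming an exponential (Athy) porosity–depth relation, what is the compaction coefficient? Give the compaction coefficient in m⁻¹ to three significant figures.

0.000631 m⁻¹

Working in km (1 km = 1000 m; β in km⁻¹ = β in m⁻¹ × 1000):
Athy: n(d) = n₀ e^(−βd) ⇒ n₁/n₂ = e^{β(d₂−d₁)} ⇒ β = ln(n₁/n₂)/(d₂−d₁)
β = ln(0.242/0.1) / (2.7 − 1.3) = ln(2.42) / 1.4 = 0.8838 / 1.4 = 0.6313 km⁻¹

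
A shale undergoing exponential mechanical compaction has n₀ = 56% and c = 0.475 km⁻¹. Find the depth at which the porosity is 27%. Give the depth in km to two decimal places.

Invert Athy's law: d = ln(n₀/n) / c
d = ln(0.56/0.27) / 0.475 = ln(2.074) / 0.475 = 0.7295 / 0.475 = 1.536 km

1.54 km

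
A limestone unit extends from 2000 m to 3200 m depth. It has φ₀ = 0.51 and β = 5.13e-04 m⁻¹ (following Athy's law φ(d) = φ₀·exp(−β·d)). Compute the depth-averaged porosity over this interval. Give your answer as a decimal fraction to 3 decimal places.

0.137

Working in km (1 km = 1000 m; β in km⁻¹ = β in m⁻¹ × 1000):
⟨φ⟩ = (1/(d₂−d₁)) ∫ φ₀ e^(−βd) dd = φ₀·(e^(−β·d₁) − e^(−β·d₂)) / (β·(d₂−d₁))
e^(−0.513×2) = 0.3584; e^(−0.513×3.2) = 0.1937
⟨φ⟩ = 0.51 × (0.3584 − 0.1937) / (0.513 × 1.2) = 0.51 × 0.2677 = 0.1365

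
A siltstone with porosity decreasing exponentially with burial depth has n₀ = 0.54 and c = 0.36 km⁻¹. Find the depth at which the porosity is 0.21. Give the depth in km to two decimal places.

2.62 km

Invert Athy's law: d = ln(n₀/n) / c
d = ln(0.54/0.21) / 0.36 = ln(2.571) / 0.36 = 0.9445 / 0.36 = 2.624 km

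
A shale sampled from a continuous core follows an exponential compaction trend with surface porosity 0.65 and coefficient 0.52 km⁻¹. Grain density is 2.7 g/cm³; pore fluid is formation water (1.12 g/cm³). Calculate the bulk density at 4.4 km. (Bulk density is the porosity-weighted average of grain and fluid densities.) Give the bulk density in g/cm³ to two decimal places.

2.60 g/cm³

Porosity at depth: φ = 0.65·exp(−0.52×4.4) = 0.65×0.1015 = 0.0660
Bulk density: ρ_b = (1−φ)ρ_g + φ·ρ_f = 0.9340×2.7 + 0.0660×1.12
       = 2.522 + 0.074 = 2.596 g/cm³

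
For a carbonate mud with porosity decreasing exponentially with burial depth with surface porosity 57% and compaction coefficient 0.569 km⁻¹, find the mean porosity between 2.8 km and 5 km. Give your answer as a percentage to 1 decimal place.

⟨n⟩ = (1/(d₂−d₁)) ∫ n₀ e^(−cd) dd = n₀·(e^(−c·d₁) − e^(−c·d₂)) / (c·(d₂−d₁))
e^(−0.569×2.8) = 0.2033; e^(−0.569×5) = 0.0581
⟨n⟩ = 0.57 × (0.2033 − 0.0581) / (0.569 × 2.2) = 0.57 × 0.1159 = 0.0661

6.6%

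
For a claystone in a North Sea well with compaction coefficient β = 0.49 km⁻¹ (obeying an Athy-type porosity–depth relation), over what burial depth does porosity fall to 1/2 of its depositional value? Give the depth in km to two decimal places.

n/n₀ = 1/2 ⇒ exp(−β·z) = 1/2 ⇒ z = ln(2) / β
z = 0.6931 / 0.49 = 1.415 km

1.41 km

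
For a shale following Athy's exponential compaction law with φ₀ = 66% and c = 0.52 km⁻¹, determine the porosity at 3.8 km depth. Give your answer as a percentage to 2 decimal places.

9.15%

φ = φ₀·exp(−c·Z) = 0.66 × exp(−0.52 × 3.8) = 0.66 × exp(−1.976)
  = 0.66 × 0.1386 = 0.0915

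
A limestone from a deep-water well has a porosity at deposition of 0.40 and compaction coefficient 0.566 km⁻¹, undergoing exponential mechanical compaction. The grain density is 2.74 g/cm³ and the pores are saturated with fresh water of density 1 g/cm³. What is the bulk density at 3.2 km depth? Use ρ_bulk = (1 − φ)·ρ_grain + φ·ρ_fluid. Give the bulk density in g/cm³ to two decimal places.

2.63 g/cm³

Porosity at depth: φ = 0.4·exp(−0.566×3.2) = 0.4×0.1635 = 0.0654
Bulk density: ρ_b = (1−φ)ρ_g + φ·ρ_f = 0.9346×2.74 + 0.0654×1
       = 2.561 + 0.065 = 2.626 g/cm³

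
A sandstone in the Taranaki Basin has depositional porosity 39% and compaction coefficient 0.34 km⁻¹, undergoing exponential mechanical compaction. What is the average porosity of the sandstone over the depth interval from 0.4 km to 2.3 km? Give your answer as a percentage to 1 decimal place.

25.1%

⟨phi⟩ = (1/(Z₂−Z₁)) ∫ phi₀ e^(−kZ) dZ = phi₀·(e^(−k·Z₁) − e^(−k·Z₂)) / (k·(Z₂−Z₁))
e^(−0.34×0.4) = 0.8728; e^(−0.34×2.3) = 0.4575
⟨phi⟩ = 0.39 × (0.8728 − 0.4575) / (0.34 × 1.9) = 0.39 × 0.6430 = 0.2508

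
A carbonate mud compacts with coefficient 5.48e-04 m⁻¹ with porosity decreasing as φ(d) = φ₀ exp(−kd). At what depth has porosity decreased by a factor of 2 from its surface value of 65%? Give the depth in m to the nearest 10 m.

1260 m

Working in km (1 km = 1000 m; k in km⁻¹ = k in m⁻¹ × 1000):
φ/φ₀ = 1/2 ⇒ exp(−k·d) = 1/2 ⇒ d = ln(2) / k
d = 0.6931 / 0.548 = 1.265 km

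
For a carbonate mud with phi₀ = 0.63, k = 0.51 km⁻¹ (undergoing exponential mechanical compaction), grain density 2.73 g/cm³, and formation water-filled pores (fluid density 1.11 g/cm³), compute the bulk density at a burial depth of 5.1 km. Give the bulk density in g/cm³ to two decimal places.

Porosity at depth: phi = 0.63·exp(−0.51×5.1) = 0.63×0.0742 = 0.0467
Bulk density: ρ_b = (1−phi)ρ_g + phi·ρ_f = 0.9533×2.73 + 0.0467×1.11
       = 2.602 + 0.052 = 2.654 g/cm³

2.65 g/cm³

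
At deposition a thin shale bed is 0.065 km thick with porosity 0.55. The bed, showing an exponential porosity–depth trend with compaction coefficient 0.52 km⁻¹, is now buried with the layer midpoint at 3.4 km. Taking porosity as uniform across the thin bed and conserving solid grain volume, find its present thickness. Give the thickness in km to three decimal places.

0.032 km

Porosity at 3.4 km: phi = 0.55·exp(−0.52×3.4) = 0.0939
Solid-volume conservation: h(1−phi) = h₀(1−phi₀) ⇒ h = h₀·(1−phi₀)/(1−phi)
h = 0.065 × (1 − 0.55)/(1 − 0.0939) = 0.065 × 0.4966 = 0.0323 km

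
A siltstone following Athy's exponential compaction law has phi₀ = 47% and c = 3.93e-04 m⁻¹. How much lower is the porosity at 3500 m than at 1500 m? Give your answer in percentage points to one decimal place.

Working in km (1 km = 1000 m; c in km⁻¹ = c in m⁻¹ × 1000):
phi(1.5) = 0.47·e^(−0.393×1.5) = 0.2607
phi(3.5) = 0.47·e^(−0.393×3.5) = 0.1188
Δphi = 0.2607 − 0.1188 = 0.1419

14.2 percentage points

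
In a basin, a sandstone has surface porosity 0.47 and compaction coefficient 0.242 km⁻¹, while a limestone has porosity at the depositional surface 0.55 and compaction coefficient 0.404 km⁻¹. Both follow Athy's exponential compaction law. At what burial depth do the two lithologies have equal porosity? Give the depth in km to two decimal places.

0.97 km

Set φ₀ₐ e^(−kₐd) = φ₀ᵦ e^(−kᵦd) ⇒ ln(φ₀ₐ/φ₀ᵦ) = (kₐ − kᵦ)·d
d = ln(0.47/0.55) / (0.242 − 0.404) = -0.1572 / -0.162 = 0.970 km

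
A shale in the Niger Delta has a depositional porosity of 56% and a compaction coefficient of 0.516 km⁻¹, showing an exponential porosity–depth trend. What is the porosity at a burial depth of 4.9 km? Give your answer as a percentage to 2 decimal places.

phi = phi₀·exp(−β·d) = 0.56 × exp(−0.516 × 4.9) = 0.56 × exp(−2.528)
  = 0.56 × 0.0798 = 0.0447

4.47%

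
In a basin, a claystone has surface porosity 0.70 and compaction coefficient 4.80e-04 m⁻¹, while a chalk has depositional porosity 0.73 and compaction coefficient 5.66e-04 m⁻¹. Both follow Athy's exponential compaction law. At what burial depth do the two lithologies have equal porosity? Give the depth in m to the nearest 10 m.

490 m

Working in km (1 km = 1000 m; β in km⁻¹ = β in m⁻¹ × 1000):
Set φ₀ₐ e^(−βₐd) = φ₀ᵦ e^(−βᵦd) ⇒ ln(φ₀ₐ/φ₀ᵦ) = (βₐ − βᵦ)·d
d = ln(0.7/0.73) / (0.48 − 0.566) = -0.0420 / -0.086 = 0.488 km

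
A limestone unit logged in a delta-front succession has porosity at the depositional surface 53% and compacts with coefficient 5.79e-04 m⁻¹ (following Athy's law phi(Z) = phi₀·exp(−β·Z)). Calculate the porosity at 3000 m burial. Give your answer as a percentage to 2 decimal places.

9.33%

Working in km (1 km = 1000 m; β in km⁻¹ = β in m⁻¹ × 1000):
phi = phi₀·exp(−β·Z) = 0.53 × exp(−0.579 × 3) = 0.53 × exp(−1.737)
  = 0.53 × 0.1760 = 0.0933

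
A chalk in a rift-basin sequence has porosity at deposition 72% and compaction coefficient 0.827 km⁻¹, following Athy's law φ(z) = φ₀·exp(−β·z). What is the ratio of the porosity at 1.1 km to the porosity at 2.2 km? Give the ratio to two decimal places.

φ(z₁)/φ(z₂) = e^(−β·z₁)/e^(−β·z₂) = e^{β(z₂−z₁)}
= exp(0.827 × 1.1) = exp(0.9097) = 2.4836

2.48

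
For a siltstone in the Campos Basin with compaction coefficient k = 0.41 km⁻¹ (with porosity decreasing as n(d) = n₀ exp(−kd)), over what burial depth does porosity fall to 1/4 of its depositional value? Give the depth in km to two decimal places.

3.38 km

n/n₀ = 1/4 ⇒ exp(−k·d) = 1/4 ⇒ d = ln(4) / k
d = 1.3863 / 0.41 = 3.381 km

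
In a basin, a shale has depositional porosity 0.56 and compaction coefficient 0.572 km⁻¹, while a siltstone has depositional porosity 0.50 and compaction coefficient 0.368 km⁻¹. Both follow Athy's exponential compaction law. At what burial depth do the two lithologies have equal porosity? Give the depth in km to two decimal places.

Set phi₀ₐ e^(−βₐz) = phi₀ᵦ e^(−βᵦz) ⇒ ln(phi₀ₐ/phi₀ᵦ) = (βₐ − βᵦ)·z
z = ln(0.56/0.5) / (0.572 − 0.368) = 0.1133 / 0.204 = 0.556 km

0.56 km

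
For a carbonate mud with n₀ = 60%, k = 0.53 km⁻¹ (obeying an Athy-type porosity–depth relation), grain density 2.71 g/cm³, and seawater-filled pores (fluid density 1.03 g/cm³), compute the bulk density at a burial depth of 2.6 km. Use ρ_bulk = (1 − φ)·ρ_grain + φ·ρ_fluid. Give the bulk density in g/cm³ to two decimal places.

2.46 g/cm³

Porosity at depth: n = 0.6·exp(−0.53×2.6) = 0.6×0.2521 = 0.1512
Bulk density: ρ_b = (1−n)ρ_g + n·ρ_f = 0.8488×2.71 + 0.1512×1.03
       = 2.300 + 0.156 = 2.456 g/cm³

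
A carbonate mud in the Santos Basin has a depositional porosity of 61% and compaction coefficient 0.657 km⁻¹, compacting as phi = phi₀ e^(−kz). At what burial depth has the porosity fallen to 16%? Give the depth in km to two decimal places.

Invert Athy's law: z = ln(phi₀/phi) / k
z = ln(0.61/0.16) / 0.657 = ln(3.812) / 0.657 = 1.3383 / 0.657 = 2.037 km

2.04 km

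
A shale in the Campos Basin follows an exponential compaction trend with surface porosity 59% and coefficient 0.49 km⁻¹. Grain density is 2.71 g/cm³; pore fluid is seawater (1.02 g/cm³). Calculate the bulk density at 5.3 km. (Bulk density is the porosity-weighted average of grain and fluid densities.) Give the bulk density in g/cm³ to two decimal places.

2.64 g/cm³

Porosity at depth: φ = 0.59·exp(−0.49×5.3) = 0.59×0.0745 = 0.0440
Bulk density: ρ_b = (1−φ)ρ_g + φ·ρ_f = 0.9560×2.71 + 0.0440×1.02
       = 2.591 + 0.045 = 2.636 g/cm³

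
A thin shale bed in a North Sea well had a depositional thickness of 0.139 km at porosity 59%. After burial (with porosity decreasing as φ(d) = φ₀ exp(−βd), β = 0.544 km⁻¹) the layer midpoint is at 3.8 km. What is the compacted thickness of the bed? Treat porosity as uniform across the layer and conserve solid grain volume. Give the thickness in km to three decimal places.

Porosity at 3.8 km: φ = 0.59·exp(−0.544×3.8) = 0.0747
Solid-volume conservation: h(1−φ) = h₀(1−φ₀) ⇒ h = h₀·(1−φ₀)/(1−φ)
h = 0.139 × (1 − 0.59)/(1 − 0.0747) = 0.139 × 0.4431 = 0.0616 km

0.062 km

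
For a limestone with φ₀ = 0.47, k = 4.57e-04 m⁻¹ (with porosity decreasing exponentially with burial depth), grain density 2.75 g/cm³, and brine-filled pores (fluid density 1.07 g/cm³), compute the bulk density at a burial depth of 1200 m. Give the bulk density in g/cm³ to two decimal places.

2.29 g/cm³

Working in km (1 km = 1000 m; k in km⁻¹ = k in m⁻¹ × 1000):
Porosity at depth: φ = 0.47·exp(−0.457×1.2) = 0.47×0.5779 = 0.2716
Bulk density: ρ_b = (1−φ)ρ_g + φ·ρ_f = 0.7284×2.75 + 0.2716×1.07
       = 2.003 + 0.291 = 2.294 g/cm³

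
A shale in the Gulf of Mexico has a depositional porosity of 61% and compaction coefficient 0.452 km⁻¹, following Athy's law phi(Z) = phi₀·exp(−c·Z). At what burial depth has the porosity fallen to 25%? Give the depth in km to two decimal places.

Invert Athy's law: Z = ln(phi₀/phi) / c
Z = ln(0.61/0.25) / 0.452 = ln(2.44) / 0.452 = 0.8920 / 0.452 = 1.973 km

1.97 km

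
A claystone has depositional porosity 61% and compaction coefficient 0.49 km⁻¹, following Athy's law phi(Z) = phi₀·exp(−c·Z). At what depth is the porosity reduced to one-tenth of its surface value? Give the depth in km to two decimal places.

4.70 km

phi/phi₀ = 1/10 ⇒ exp(−c·Z) = 1/10 ⇒ Z = ln(10) / c
Z = 2.3026 / 0.49 = 4.699 km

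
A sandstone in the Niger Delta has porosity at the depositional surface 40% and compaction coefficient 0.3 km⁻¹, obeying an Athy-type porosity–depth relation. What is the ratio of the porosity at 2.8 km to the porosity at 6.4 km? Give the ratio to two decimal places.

2.94

φ(z₁)/φ(z₂) = e^(−c·z₁)/e^(−c·z₂) = e^{c(z₂−z₁)}
= exp(0.3 × 3.6) = exp(1.08) = 2.9447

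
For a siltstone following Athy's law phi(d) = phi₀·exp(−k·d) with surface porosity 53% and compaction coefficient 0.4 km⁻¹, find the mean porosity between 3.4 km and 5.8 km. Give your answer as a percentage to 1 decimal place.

⟨phi⟩ = (1/(d₂−d₁)) ∫ phi₀ e^(−kd) dd = phi₀·(e^(−k·d₁) − e^(−k·d₂)) / (k·(d₂−d₁))
e^(−0.4×3.4) = 0.2567; e^(−0.4×5.8) = 0.0983
⟨phi⟩ = 0.53 × (0.2567 − 0.0983) / (0.4 × 2.4) = 0.53 × 0.1650 = 0.0874

8.7%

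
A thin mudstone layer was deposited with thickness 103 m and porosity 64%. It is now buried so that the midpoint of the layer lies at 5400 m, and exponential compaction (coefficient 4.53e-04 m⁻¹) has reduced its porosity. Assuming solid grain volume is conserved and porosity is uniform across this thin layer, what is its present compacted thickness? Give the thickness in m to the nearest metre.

Working in km (1 km = 1000 m; k in km⁻¹ = k in m⁻¹ × 1000):
Porosity at 5.4 km: n = 0.64·exp(−0.453×5.4) = 0.0554
Solid-volume conservation: h(1−n) = h₀(1−n₀) ⇒ h = h₀·(1−n₀)/(1−n)
h = 0.103 × (1 − 0.64)/(1 − 0.0554) = 0.103 × 0.3811 = 0.0393 km

39 m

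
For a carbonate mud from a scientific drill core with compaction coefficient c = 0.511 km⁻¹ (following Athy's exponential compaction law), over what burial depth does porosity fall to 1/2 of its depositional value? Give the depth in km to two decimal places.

n/n₀ = 1/2 ⇒ exp(−c·z) = 1/2 ⇒ z = ln(2) / c
z = 0.6931 / 0.511 = 1.356 km

1.36 km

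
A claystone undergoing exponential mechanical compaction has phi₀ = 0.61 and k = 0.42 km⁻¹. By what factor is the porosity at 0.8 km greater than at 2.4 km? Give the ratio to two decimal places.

phi(Z₁)/phi(Z₂) = e^(−k·Z₁)/e^(−k·Z₂) = e^{k(Z₂−Z₁)}
= exp(0.42 × 1.6) = exp(0.672) = 1.9581

1.96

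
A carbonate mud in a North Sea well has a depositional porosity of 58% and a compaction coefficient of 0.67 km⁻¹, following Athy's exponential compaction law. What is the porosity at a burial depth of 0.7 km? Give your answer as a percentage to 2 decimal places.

phi = phi₀·exp(−k·d) = 0.58 × exp(−0.67 × 0.7) = 0.58 × exp(−0.469)
  = 0.58 × 0.6256 = 0.3629

36.29%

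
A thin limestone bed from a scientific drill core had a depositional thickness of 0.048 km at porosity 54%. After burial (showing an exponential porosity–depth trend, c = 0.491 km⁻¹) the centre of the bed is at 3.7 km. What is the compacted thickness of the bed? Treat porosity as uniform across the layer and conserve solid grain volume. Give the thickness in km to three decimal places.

Porosity at 3.7 km: phi = 0.54·exp(−0.491×3.7) = 0.0878
Solid-volume conservation: h(1−phi) = h₀(1−phi₀) ⇒ h = h₀·(1−phi₀)/(1−phi)
h = 0.048 × (1 − 0.54)/(1 − 0.0878) = 0.048 × 0.5043 = 0.0242 km

0.024 km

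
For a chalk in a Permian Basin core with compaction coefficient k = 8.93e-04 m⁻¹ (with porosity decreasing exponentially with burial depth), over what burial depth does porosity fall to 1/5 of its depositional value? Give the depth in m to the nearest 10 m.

1800 m

Working in km (1 km = 1000 m; k in km⁻¹ = k in m⁻¹ × 1000):
n/n₀ = 1/5 ⇒ exp(−k·Z) = 1/5 ⇒ Z = ln(5) / k
Z = 1.6094 / 0.893 = 1.802 km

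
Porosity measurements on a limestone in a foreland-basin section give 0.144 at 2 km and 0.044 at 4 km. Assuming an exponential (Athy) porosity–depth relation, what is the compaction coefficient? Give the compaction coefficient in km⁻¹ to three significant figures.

Athy: φ(z) = φ₀ e^(−cz) ⇒ φ₁/φ₂ = e^{c(z₂−z₁)} ⇒ c = ln(φ₁/φ₂)/(z₂−z₁)
c = ln(0.144/0.044) / (4 − 2) = ln(3.273) / 2 = 1.1856 / 2 = 0.5928 km⁻¹

0.593 km⁻¹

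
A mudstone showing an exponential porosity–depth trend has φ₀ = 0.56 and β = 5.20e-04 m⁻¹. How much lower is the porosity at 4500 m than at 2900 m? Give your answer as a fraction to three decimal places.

0.070

Working in km (1 km = 1000 m; β in km⁻¹ = β in m⁻¹ × 1000):
φ(2.9) = 0.56·e^(−0.52×2.9) = 0.1240
φ(4.5) = 0.56·e^(−0.52×4.5) = 0.0539
Δφ = 0.1240 − 0.0539 = 0.0700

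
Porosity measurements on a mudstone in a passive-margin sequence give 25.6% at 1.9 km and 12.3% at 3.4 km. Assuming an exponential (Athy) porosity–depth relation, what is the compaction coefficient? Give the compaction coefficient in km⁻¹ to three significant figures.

Athy: phi(Z) = phi₀ e^(−βZ) ⇒ phi₁/phi₂ = e^{β(Z₂−Z₁)} ⇒ β = ln(phi₁/phi₂)/(Z₂−Z₁)
β = ln(0.256/0.123) / (3.4 − 1.9) = ln(2.081) / 1.5 = 0.7330 / 1.5 = 0.4887 km⁻¹

0.489 km⁻¹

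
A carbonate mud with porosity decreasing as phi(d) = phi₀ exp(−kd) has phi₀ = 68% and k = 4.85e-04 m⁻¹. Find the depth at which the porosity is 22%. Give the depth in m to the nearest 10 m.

2330 m

Working in km (1 km = 1000 m; k in km⁻¹ = k in m⁻¹ × 1000):
Invert Athy's law: d = ln(phi₀/phi) / k
d = ln(0.68/0.22) / 0.485 = ln(3.091) / 0.485 = 1.1285 / 0.485 = 2.327 km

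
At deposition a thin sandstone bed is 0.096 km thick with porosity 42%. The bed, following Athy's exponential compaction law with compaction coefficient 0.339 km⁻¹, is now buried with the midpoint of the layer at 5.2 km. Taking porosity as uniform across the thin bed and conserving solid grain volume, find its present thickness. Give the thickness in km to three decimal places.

Porosity at 5.2 km: φ = 0.42·exp(−0.339×5.2) = 0.0721
Solid-volume conservation: h(1−φ) = h₀(1−φ₀) ⇒ h = h₀·(1−φ₀)/(1−φ)
h = 0.096 × (1 − 0.42)/(1 − 0.0721) = 0.096 × 0.6250 = 0.0600 km

0.060 km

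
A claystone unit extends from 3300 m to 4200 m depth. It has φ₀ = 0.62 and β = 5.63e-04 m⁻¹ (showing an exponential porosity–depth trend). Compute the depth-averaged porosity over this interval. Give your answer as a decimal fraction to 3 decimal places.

Working in km (1 km = 1000 m; β in km⁻¹ = β in m⁻¹ × 1000):
⟨φ⟩ = (1/(Z₂−Z₁)) ∫ φ₀ e^(−βZ) dZ = φ₀·(e^(−β·Z₁) − e^(−β·Z₂)) / (β·(Z₂−Z₁))
e^(−0.563×3.3) = 0.1560; e^(−0.563×4.2) = 0.0940
⟨φ⟩ = 0.62 × (0.1560 − 0.0940) / (0.563 × 0.9) = 0.62 × 0.1224 = 0.0759

0.076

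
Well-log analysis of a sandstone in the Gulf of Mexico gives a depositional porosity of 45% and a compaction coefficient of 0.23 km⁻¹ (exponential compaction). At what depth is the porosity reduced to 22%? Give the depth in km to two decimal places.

3.11 km

Invert Athy's law: z = ln(φ₀/φ) / c
z = ln(0.45/0.22) / 0.23 = ln(2.045) / 0.23 = 0.7156 / 0.23 = 3.111 km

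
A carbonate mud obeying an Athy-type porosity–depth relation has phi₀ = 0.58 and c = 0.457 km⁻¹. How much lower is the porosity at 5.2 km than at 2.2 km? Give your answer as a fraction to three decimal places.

phi(2.2) = 0.58·e^(−0.457×2.2) = 0.2122
phi(5.2) = 0.58·e^(−0.457×5.2) = 0.0539
Δphi = 0.2122 − 0.0539 = 0.1583

0.158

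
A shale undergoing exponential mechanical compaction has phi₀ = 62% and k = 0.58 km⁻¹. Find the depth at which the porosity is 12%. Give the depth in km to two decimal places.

2.83 km

Invert Athy's law: Z = ln(phi₀/phi) / k
Z = ln(0.62/0.12) / 0.58 = ln(5.167) / 0.58 = 1.6422 / 0.58 = 2.831 km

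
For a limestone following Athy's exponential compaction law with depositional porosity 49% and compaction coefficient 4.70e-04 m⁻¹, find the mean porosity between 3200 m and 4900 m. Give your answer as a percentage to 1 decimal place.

7.5%

Working in km (1 km = 1000 m; c in km⁻¹ = c in m⁻¹ × 1000):
⟨φ⟩ = (1/(d₂−d₁)) ∫ φ₀ e^(−cd) dd = φ₀·(e^(−c·d₁) − e^(−c·d₂)) / (c·(d₂−d₁))
e^(−0.47×3.2) = 0.2222; e^(−0.47×4.9) = 0.1000
⟨φ⟩ = 0.49 × (0.2222 − 0.1000) / (0.47 × 1.7) = 0.49 × 0.1530 = 0.0750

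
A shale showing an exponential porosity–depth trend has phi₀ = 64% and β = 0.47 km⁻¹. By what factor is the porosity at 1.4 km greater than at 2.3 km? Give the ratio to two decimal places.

phi(Z₁)/phi(Z₂) = e^(−β·Z₁)/e^(−β·Z₂) = e^{β(Z₂−Z₁)}
= exp(0.47 × 0.9) = exp(0.423) = 1.5265

1.53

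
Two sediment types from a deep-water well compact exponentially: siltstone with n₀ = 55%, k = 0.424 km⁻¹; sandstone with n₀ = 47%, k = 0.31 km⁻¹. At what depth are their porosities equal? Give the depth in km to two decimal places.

Set n₀ₐ e^(−kₐZ) = n₀ᵦ e^(−kᵦZ) ⇒ ln(n₀ₐ/n₀ᵦ) = (kₐ − kᵦ)·Z
Z = ln(0.55/0.47) / (0.424 − 0.31) = 0.1572 / 0.114 = 1.379 km

1.38 km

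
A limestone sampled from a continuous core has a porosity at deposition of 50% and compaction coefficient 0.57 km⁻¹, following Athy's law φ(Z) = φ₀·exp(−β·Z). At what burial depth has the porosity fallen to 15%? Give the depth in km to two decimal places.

Invert Athy's law: Z = ln(φ₀/φ) / β
Z = ln(0.5/0.15) / 0.57 = ln(3.333) / 0.57 = 1.2040 / 0.57 = 2.112 km

2.11 km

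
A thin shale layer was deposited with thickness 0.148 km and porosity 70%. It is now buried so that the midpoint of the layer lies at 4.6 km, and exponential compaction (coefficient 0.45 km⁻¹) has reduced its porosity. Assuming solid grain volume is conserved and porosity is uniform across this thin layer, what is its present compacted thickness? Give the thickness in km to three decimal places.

0.049 km

Porosity at 4.6 km: n = 0.7·exp(−0.45×4.6) = 0.0883
Solid-volume conservation: h(1−n) = h₀(1−n₀) ⇒ h = h₀·(1−n₀)/(1−n)
h = 0.148 × (1 − 0.7)/(1 − 0.0883) = 0.148 × 0.3291 = 0.0487 km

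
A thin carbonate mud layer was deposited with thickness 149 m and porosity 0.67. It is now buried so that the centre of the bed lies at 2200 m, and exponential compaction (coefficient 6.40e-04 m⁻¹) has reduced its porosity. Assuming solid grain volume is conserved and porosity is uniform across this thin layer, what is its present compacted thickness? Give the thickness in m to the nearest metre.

Working in km (1 km = 1000 m; k in km⁻¹ = k in m⁻¹ × 1000):
Porosity at 2.2 km: φ = 0.67·exp(−0.64×2.2) = 0.1639
Solid-volume conservation: h(1−φ) = h₀(1−φ₀) ⇒ h = h₀·(1−φ₀)/(1−φ)
h = 0.149 × (1 − 0.67)/(1 − 0.1639) = 0.149 × 0.3947 = 0.0588 km

59 m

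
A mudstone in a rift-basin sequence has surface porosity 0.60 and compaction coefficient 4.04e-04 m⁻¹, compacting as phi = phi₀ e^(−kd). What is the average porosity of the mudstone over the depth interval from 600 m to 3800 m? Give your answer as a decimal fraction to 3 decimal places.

Working in km (1 km = 1000 m; k in km⁻¹ = k in m⁻¹ × 1000):
⟨phi⟩ = (1/(d₂−d₁)) ∫ phi₀ e^(−kd) dd = phi₀·(e^(−k·d₁) − e^(−k·d₂)) / (k·(d₂−d₁))
e^(−0.404×0.6) = 0.7847; e^(−0.404×3.8) = 0.2154
⟨phi⟩ = 0.6 × (0.7847 − 0.2154) / (0.404 × 3.2) = 0.6 × 0.4404 = 0.2642

0.264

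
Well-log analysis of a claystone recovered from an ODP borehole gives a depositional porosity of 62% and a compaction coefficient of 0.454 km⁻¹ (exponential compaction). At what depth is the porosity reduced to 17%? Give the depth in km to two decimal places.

2.85 km

Invert Athy's law: z = ln(φ₀/φ) / β
z = ln(0.62/0.17) / 0.454 = ln(3.647) / 0.454 = 1.2939 / 0.454 = 2.850 km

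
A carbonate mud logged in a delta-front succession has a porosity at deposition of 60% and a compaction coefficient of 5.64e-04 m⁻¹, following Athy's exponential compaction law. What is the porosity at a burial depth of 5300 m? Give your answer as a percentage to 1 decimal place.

Working in km (1 km = 1000 m; c in km⁻¹ = c in m⁻¹ × 1000):
phi = phi₀·exp(−c·z) = 0.6 × exp(−0.564 × 5.3) = 0.6 × exp(−2.989)
  = 0.6 × 0.0503 = 0.0302

3.0%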